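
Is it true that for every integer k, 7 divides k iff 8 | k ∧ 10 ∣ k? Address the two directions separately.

Neither implication holds.

Forward direction. This fails: take k = 7. Certainly 7 ∣ 7, but 8 ∤ 7.

Converse. This fails: take k = 40. Both 8 ∣ 40 and 10 ∣ 40, yet 40 is not a multiple of 7 (since 40 = 5·7 + 5), so 7 ∤ 40.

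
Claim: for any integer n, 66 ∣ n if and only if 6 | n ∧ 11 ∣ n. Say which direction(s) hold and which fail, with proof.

The biconditional holds.

(⇒) If 66 ∣ n, write n = 66q. Since 66 = 11·6, n = 6·(11q), so 6 ∣ n; and since 66 = 6·11, n = 11·(6q), so 11 ∣ n.

(⇐) Suppose 6 ∣ n and 11 ∣ n. Any common multiple of 6 and 11 is a multiple of their lcm; here gcd(6, 11) = 1, so lcm(6, 11) = 6·11 = 66, so 66 ∣ n.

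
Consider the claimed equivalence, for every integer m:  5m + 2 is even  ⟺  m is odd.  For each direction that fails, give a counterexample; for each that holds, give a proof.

Neither direction holds.

(⇒) This fails: m = 0 gives 5m + 2 = 2, which is even, but 0 is even, not odd.

(⇐) This also fails: m = 5 is odd, but 5m + 2 = 27 is odd, not even.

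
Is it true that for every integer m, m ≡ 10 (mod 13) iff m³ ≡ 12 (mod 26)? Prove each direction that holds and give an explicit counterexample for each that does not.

Neither direction holds.

(⇒) This fails: take m = 23. Then 23 ≡ 10 (mod 13), but 23³ = 12167 ≡ 25 (mod 26), not 12.

(⇐) This fails: take m = 4. Then 4³ = 64 ≡ 12 (mod 26), yet 4 ≡ 4 (mod 13), not 10.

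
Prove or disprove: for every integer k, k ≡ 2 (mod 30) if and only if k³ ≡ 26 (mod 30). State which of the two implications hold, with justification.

(⇒) fails and (⇐) fails.

Forward direction. This fails: take k = 2. Then 2 ≡ 2 (mod 30), but 2³ = 8 ≡ 8 (mod 30), not 26.

Converse. This fails: take k = 26. Then 26³ = 17576 ≡ 26 (mod 30), yet 26 ≡ 26 (mod 30), not 2.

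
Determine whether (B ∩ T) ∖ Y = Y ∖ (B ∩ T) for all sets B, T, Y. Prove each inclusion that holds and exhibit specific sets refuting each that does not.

(⊆) This inclusion fails. Take B = {1}, T = {1}, Y = ∅; then 1 ∈ (B ∩ T) ∖ Y but 1 ∉ Y ∖ (B ∩ T).

(⊇) This inclusion fails. Take B = ∅, T = ∅, Y = {1}; then 1 ∈ Y ∖ (B ∩ T) but 1 ∉ (B ∩ T) ∖ Y.

Neither inclusion holds.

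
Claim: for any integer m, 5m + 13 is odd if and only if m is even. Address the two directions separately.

Both directions hold.

(→) Suppose 5m + 13 is odd. Since 5 is odd, 5m and m have the same parity, so 5m + 13 ≡ m + 13 (mod 2). As 13 is odd, 5m + 13 is odd exactly when m is even. Thus m is even.

(←) Conversely, suppose m is even; write m = 2j. Then 5m + 13 = 5·(2j) + 13 = 2·5j + 13, which is odd.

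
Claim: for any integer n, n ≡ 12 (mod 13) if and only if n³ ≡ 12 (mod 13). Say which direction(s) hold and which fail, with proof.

The forward direction holds; the converse fails.

Converse. This fails: take n = 4. Then 4³ = 64 ≡ 12 (mod 13), yet 4 ≡ 4 (mod 13), not 12.

Forward direction. Suppose n ≡ 12 (mod 13). Write n = 13j + 12. Then (13j + 12)³ = 2197j³ + 6084j² + 5616j + 1728 = 13(169j³ + 468j² + 432j + 132) + 12, so n³ ≡ 12 (mod 13).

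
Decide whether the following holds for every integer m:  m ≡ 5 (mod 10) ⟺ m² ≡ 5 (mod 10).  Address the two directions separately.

Both directions hold; the statement is true.

[⇒] Suppose m ≡ 5 (mod 10). Write m = 10j + 5. Then (10j + 5)² = 100j² + 100j + 25 = 10(10j² + 10j + 2) + 5, so m² ≡ 5 (mod 10).

[⇐] For the converse, argue contrapositively. If m ≢ 5 (mod 10), then m is congruent to one of 0, 1, 2, 3, 4, 6, 7, 8, 9 modulo 10, and these give m² ≡ 0, 1, 4, 9, 6, 6, 9, 4, 1 respectively — never 5.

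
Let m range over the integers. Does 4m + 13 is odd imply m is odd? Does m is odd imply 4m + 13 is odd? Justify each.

(⇒) fails; (⇐) holds.

(⇒) This fails: take m = 4. Then 4m + 13 = 29, which is odd, yet m = 4 is even, not odd.

(⇐) Suppose m is odd. Since 4 is even, 4m is even for every m, so 4m + 13 has the same parity as 13, which is odd. Hence 4m + 13 is odd.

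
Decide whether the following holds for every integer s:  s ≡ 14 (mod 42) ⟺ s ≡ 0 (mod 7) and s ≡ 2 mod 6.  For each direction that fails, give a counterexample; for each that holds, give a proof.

Both directions hold; the statement is true.

(⟹) Suppose s ≡ 14 (mod 42); write s = 42j + 14. Since 7 ∣ 42, reducing mod 7 gives s ≡ 14 ≡ 0 (mod 7); since 6 ∣ 42, reducing mod 6 gives s ≡ 14 ≡ 2 (mod 6).

(⟸) Conversely, if s ≡ 0 (mod 7) and s ≡ 2 (mod 6), then by the Chinese remainder theorem s ≡ 14 (mod 42). This is exactly s ≡ 14 (mod 42).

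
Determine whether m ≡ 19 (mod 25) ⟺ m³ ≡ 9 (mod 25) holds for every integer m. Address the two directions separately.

(←) Suppose m³ ≡ 9 (mod 25). The only residue r in {0, …, 24} with r³ ≡ 9 (mod 25) is r = 19, so m ≡ 19 (mod 25).

(→) Suppose m ≡ 19 (mod 25). Write m = 25j + 19. Then (25j + 19)³ = 15625j³ + 35625j² + 27075j + 6859 = 25(625j³ + 1425j² + 1083j + 274) + 9, so m³ ≡ 9 (mod 25).

The biconditional holds.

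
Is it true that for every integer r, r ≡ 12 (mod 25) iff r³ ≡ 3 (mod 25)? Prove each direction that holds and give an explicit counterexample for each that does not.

Both directions hold.

(→) Suppose r ≡ 12 (mod 25). Write r = 25j + 12. Then (25j + 12)³ = 15625j³ + 22500j² + 10800j + 1728 = 25(625j³ + 900j² + 432j + 69) + 3, so r³ ≡ 3 (mod 25).

(←) Conversely, suppose r³ ≡ 3 (mod 25). The only residue r in {0, …, 24} with r³ ≡ 3 (mod 25) is r = 12, so r ≡ 12 (mod 25).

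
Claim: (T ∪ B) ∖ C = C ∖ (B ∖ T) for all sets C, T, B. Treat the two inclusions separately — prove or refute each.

(⊆) This inclusion fails. Take C = ∅, T = {1}, B = ∅; then 1 ∈ (T ∪ B) ∖ C but 1 ∉ C ∖ (B ∖ T).

(⊇) This inclusion fails. Take C = {1}, T = ∅, B = ∅; then 1 ∈ C ∖ (B ∖ T) but 1 ∉ (T ∪ B) ∖ C.

Neither inclusion holds.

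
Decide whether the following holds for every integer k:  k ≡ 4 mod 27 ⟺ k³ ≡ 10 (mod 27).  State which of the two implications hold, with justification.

The forward direction holds; the converse fails.

(⇒) Suppose k ≡ 4 mod 27. Write k = 27j + 4. Then (27j + 4)³ = 19683j³ + 8748j² + 1296j + 64 = 27(729j³ + 324j² + 48j + 2) + 10, so k³ ≡ 10 (mod 27).

(⇐) This fails: take k = 13. Then 13³ = 2197 ≡ 10 (mod 27), yet 13 ≡ 13 (mod 27), not 4.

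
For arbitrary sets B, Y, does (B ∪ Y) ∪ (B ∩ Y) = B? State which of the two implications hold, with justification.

Only the reverse inclusion holds.

(⟹) This inclusion fails. Take B = ∅, Y = {1}; then 1 ∈ (B ∪ Y) ∪ (B ∩ Y) but 1 ∉ B.

(⟸) Let x ∈ B. Then either x ∈ B and x ∉ Y; or x ∈ B ∩ Y. In each case x ∈ (B ∪ Y) ∪ (B ∩ Y), so B ⊆ (B ∪ Y) ∪ (B ∩ Y).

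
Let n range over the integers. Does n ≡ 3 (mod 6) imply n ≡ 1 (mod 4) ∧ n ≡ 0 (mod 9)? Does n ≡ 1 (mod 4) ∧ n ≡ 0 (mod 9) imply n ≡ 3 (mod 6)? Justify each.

(←) If n ≡ 1 (mod 4) and n ≡ 0 (mod 9), then by the Chinese remainder theorem n ≡ 9 (mod 36). Since 9 ≡ 3 (mod 6) and 6 ∣ 36, we get n ≡ 3 (mod 6).

(→) This fails: n = 33 gives 33 ≡ 3 (mod 6) but 33 ≡ 6 (mod 9), so the conjunction on the right does not hold.

Only the converse holds.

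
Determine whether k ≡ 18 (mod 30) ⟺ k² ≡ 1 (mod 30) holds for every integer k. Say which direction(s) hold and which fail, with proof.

Both directions fail.

[⇒] This fails: take k = 18. Then 18 ≡ 18 (mod 30), but 18² = 324 ≡ 24 (mod 30), not 1.

[⇐] This fails: take k = 1. Then 1² = 1 ≡ 1 (mod 30), yet 1 ≡ 1 (mod 30), not 18.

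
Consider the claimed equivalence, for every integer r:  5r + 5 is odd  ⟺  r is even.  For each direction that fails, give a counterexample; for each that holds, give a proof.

Forward direction. Suppose 5r + 5 is odd. Since 5 is odd, 5r and r have the same parity, so 5r + 5 ≡ r + 5 (mod 2). As 5 is odd, 5r + 5 is odd exactly when r is even. Thus r is even.

Converse. Suppose r is even; write r = 2j. Then 5r + 5 = 5·(2j) + 5 = 2·5j + 5, which is odd.

Equivalent; both directions hold.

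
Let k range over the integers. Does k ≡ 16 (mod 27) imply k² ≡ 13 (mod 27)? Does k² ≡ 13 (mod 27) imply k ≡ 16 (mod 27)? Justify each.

(⇒) Suppose k ≡ 16 (mod 27). Write k = 27j + 16. Then (27j + 16)² = 729j² + 864j + 256 = 27(27j² + 32j + 9) + 13, so k² ≡ 13 (mod 27).

(⇐) This fails: take k = 11. Then 11² = 121 ≡ 13 (mod 27), yet 11 ≡ 11 (mod 27), not 16.

Only the forward direction holds.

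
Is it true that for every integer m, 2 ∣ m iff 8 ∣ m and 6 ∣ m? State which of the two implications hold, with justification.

(⇒) This fails: take m = 2. Certainly 2 ∣ 2, but 8 ∤ 2.

(⇐) Suppose 8 ∣ m and 6 ∣ m. Any common multiple of 8 and 6 is a multiple of their lcm; here lcm(8, 6) = 8·6/gcd(8, 6) = 48/2 = 24, so 24 ∣ m. Since 2 ∣ 24, it follows that 2 ∣ m.

(⇒) fails; (⇐) holds.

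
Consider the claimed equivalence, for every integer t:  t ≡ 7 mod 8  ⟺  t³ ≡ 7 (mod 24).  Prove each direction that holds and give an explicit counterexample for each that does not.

[⇒] This fails: take t = 15. Then 15 ≡ 7 (mod 8), but 15³ = 3375 ≡ 15 (mod 24), not 7.

[⇐] Conversely, the residues r modulo 24 with r³ ≡ 7 (mod 24) are exactly {7}, and each is ≡ 7 (mod 8).

The forward direction fails; the converse holds.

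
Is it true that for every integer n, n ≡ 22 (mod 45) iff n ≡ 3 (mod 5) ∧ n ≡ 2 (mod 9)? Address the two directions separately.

(⇒) fails and (⇐) fails.

(⇒) This fails: n = 22 gives 22 ≡ 22 (mod 45) but 22 ≡ 2 (mod 5), so the conjunction on the right does not hold.

(⇐) This fails: n = 38 satisfies both congruences on the right (38 ≡ 3 mod 5 and 38 ≡ 2 mod 9) yet 38 ≡ 38 (mod 45), not 22.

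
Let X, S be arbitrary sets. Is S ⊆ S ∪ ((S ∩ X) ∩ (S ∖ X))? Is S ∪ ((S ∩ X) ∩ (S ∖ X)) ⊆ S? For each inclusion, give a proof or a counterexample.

(⊆) Let x ∈ S. Then either x ∈ S and x ∉ X; or x ∈ X ∩ S. In each case x ∈ S ∪ ((S ∩ X) ∩ (S ∖ X)), so S ⊆ S ∪ ((S ∩ X) ∩ (S ∖ X)).

(⊇) Let x ∈ S ∪ ((S ∩ X) ∩ (S ∖ X)). Then either x ∈ S and x ∉ X; or x ∈ X ∩ S. In each case x ∈ S, so S ∪ ((S ∩ X) ∩ (S ∖ X)) ⊆ S.

Both inclusions hold.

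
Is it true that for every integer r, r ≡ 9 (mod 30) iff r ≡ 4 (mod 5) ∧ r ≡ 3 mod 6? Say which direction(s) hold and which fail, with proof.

[⇒] Suppose r ≡ 9 (mod 30); write r = 30j + 9. Since 5 ∣ 30, reducing mod 5 gives r ≡ 9 ≡ 4 (mod 5); since 6 ∣ 30, reducing mod 6 gives r ≡ 9 ≡ 3 (mod 6).

[⇐] Conversely, if r ≡ 4 (mod 5) and r ≡ 3 (mod 6), then by the Chinese remainder theorem r ≡ 9 (mod 30). This is exactly r ≡ 9 (mod 30).

Both directions hold.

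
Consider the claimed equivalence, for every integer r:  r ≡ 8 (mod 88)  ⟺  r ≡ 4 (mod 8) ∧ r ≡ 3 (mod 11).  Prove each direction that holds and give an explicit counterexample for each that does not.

Neither direction holds.

(⇒) This fails: r = 8 gives 8 ≡ 8 (mod 88) but 8 ≡ 0 (mod 8), so the conjunction on the right does not hold.

(⇐) This fails: r = 36 satisfies both congruences on the right (36 ≡ 4 mod 8 and 36 ≡ 3 mod 11) yet 36 ≡ 36 (mod 88), not 8.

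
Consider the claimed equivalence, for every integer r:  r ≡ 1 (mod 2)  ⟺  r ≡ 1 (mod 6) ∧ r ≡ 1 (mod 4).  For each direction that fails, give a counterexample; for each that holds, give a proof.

Forward direction. This fails: r = 3 gives 3 ≡ 1 (mod 2) but 3 ≡ 3 (mod 6), so the conjunction on the right does not hold.

Converse. If r ≡ 1 (mod 6) and r ≡ 1 (mod 4), then by the Chinese remainder theorem r ≡ 1 (mod 12). Since 1 ≡ 1 (mod 2) and 2 ∣ 12, we get r ≡ 1 (mod 2).

Only the converse holds.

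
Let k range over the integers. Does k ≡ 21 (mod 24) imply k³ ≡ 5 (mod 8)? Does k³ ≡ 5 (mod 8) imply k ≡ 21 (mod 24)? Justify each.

The forward direction holds; the converse fails.

(⟹) Suppose k ≡ 21 (mod 24). Then k³ ≡ 21³ = 9261 (mod 24), and since 8 ∣ 24, also k³ ≡ 5 (mod 8).

(⟸) This fails: take k = 5. Then 5³ = 125 ≡ 5 (mod 8), yet 5 ≡ 5 (mod 24), not 21.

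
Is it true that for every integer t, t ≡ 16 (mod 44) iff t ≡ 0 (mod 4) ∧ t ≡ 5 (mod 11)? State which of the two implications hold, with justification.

Both directions hold.

[⇒] Suppose t ≡ 16 (mod 44); write t = 44j + 16. Since 4 ∣ 44, reducing mod 4 gives t ≡ 16 ≡ 0 (mod 4); since 11 ∣ 44, reducing mod 11 gives t ≡ 16 ≡ 5 (mod 11).

[⇐] Conversely, if t ≡ 0 (mod 4) and t ≡ 5 (mod 11), then by the Chinese remainder theorem t ≡ 16 (mod 44). This is exactly t ≡ 16 (mod 44).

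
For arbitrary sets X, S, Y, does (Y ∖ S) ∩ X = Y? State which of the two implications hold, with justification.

(⊆) holds; (⊇) fails.

Reverse inclusion. This inclusion fails. Take X = ∅, S = ∅, Y = {1}; then 1 ∈ Y but 1 ∉ (Y ∖ S) ∩ X.

Forward inclusion. Let x ∈ (Y ∖ S) ∩ X. Then x ∈ X ∩ Y and x ∉ S, from which x ∈ Y.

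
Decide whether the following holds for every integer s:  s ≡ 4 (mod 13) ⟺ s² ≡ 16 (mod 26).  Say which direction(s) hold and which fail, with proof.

Both directions fail.

Forward direction. This fails: take s = 17. Then 17 ≡ 4 (mod 13), but 17² = 289 ≡ 3 (mod 26), not 16.

Converse. This fails: take s = 22. Then 22² = 484 ≡ 16 (mod 26), yet 22 ≡ 9 (mod 13), not 4.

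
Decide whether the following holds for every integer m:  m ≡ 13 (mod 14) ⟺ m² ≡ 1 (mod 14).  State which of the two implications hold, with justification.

Forward direction. Suppose m ≡ 13 (mod 14). Write m = 14j + 13. Then (14j + 13)² = 196j² + 364j + 169 = 14(14j² + 26j + 12) + 1, so m² ≡ 1 (mod 14).

Converse. This fails: take m = 1. Then 1² = 1 ≡ 1 (mod 14), yet 1 ≡ 1 (mod 14), not 13.

Not equivalent: only (⇒) holds.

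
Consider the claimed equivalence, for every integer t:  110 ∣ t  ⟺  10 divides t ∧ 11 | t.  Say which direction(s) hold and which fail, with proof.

(⟹) If 110 ∣ t, write t = 110q. Since 110 = 11·10, t = 10·(11q), so 10 ∣ t; and since 110 = 10·11, t = 11·(10q), so 11 ∣ t.

(⟸) Suppose 10 ∣ t and 11 ∣ t. Any common multiple of 10 and 11 is a multiple of their lcm; here gcd(10, 11) = 1, so lcm(10, 11) = 10·11 = 110, so 110 ∣ t.

Both implications hold.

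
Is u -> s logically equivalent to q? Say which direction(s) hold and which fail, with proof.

(⇒) This fails. Under u = F, q = F, s = F, the left side is true but the right side is false.

(⇐) This fails. Under u = T, q = T, s = F, the left side is false but the right side is true.

Both directions fail.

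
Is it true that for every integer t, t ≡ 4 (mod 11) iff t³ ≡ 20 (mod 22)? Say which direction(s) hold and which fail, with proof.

(⇒) fails; (⇐) holds.

Forward direction. This fails: take t = 15. Then 15 ≡ 4 (mod 11), but 15³ = 3375 ≡ 9 (mod 22), not 20.

Converse. The residues r modulo 22 with r³ ≡ 20 (mod 22) are exactly {4}, and each is ≡ 4 (mod 11).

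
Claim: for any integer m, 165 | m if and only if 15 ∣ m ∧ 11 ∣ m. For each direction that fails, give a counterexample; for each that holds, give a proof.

Equivalent; both directions hold.

Forward direction. If 165 ∣ m, write m = 165q. Since 165 = 11·15, m = 15·(11q), so 15 ∣ m; and since 165 = 15·11, m = 11·(15q), so 11 ∣ m.

Converse. Suppose 15 ∣ m and 11 ∣ m. Any common multiple of 15 and 11 is a multiple of their lcm; here gcd(15, 11) = 1, so lcm(15, 11) = 15·11 = 165, so 165 ∣ m.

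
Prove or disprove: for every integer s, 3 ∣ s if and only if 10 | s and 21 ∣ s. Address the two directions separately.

Only the converse holds.

(←) Suppose 10 ∣ s and 21 ∣ s. Any common multiple of 10 and 21 is a multiple of their lcm; here gcd(10, 21) = 1, so lcm(10, 21) = 10·21 = 210, so 210 ∣ s. Since 3 ∣ 210, it follows that 3 ∣ s.

(→) This fails: take s = 3. Certainly 3 ∣ 3, but 10 ∤ 3.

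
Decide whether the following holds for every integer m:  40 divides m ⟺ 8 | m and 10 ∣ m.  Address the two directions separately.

(←) Suppose 8 ∣ m and 10 ∣ m. Any common multiple of 8 and 10 is a multiple of their lcm; here lcm(8, 10) = 8·10/gcd(8, 10) = 80/2 = 40, so 40 ∣ m.

(→) If 40 ∣ m, write m = 40q. Since 40 = 5·8, m = 8·(5q), so 8 ∣ m; and since 40 = 4·10, m = 10·(4q), so 10 ∣ m.

Equivalent; both directions hold.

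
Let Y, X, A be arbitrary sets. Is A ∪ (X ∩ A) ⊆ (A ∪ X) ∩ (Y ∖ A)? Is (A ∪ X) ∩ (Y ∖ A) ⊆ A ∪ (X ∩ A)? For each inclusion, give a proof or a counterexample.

Forward inclusion. This inclusion fails. Take Y = ∅, X = ∅, A = {1}; then 1 ∈ A ∪ (X ∩ A) but 1 ∉ (A ∪ X) ∩ (Y ∖ A).

Reverse inclusion. This inclusion fails. Take Y = {1}, X = {1}, A = ∅; then 1 ∈ (A ∪ X) ∩ (Y ∖ A) but 1 ∉ A ∪ (X ∩ A).

Both inclusions fail.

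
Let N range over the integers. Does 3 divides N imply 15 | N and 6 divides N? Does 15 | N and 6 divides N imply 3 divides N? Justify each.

(⇒) fails; (⇐) holds.

(⇒) This fails: take N = 3. Certainly 3 ∣ 3, but 15 ∤ 3.

(⇐) Suppose 15 ∣ N and 6 ∣ N. Any common multiple of 15 and 6 is a multiple of their lcm; here lcm(15, 6) = 15·6/gcd(15, 6) = 90/3 = 30, so 30 ∣ N. Since 3 ∣ 30, it follows that 3 ∣ N.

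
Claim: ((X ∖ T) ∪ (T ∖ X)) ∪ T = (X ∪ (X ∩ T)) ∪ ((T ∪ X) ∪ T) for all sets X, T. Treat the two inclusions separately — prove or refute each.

(⟸) Let x ∈ (X ∪ (X ∩ T)) ∪ ((T ∪ X) ∪ T). Then either x ∈ X and x ∉ T; or x ∈ T and x ∉ X; or x ∈ X ∩ T. In each case x ∈ ((X ∖ T) ∪ (T ∖ X)) ∪ T, so (X ∪ (X ∩ T)) ∪ ((T ∪ X) ∪ T) ⊆ ((X ∖ T) ∪ (T ∖ X)) ∪ T.

(⟹) Let x ∈ ((X ∖ T) ∪ (T ∖ X)) ∪ T. Then either x ∈ X and x ∉ T; or x ∈ T and x ∉ X; or x ∈ X ∩ T. In each case x ∈ (X ∪ (X ∩ T)) ∪ ((T ∪ X) ∪ T), so ((X ∖ T) ∪ (T ∖ X)) ∪ T ⊆ (X ∪ (X ∩ T)) ∪ ((T ∪ X) ∪ T).

The two sets are equal.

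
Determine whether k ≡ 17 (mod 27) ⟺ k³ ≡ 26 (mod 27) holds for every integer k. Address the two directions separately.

(⟸) This fails: take k = 8. Then 8³ = 512 ≡ 26 (mod 27), yet 8 ≡ 8 (mod 27), not 17.

(⟹) Suppose k ≡ 17 (mod 27). Write k = 27j + 17. Then (27j + 17)³ = 19683j³ + 37179j² + 23409j + 4913 = 27(729j³ + 1377j² + 867j + 181) + 26, so k³ ≡ 26 (mod 27).

The forward direction holds; the converse fails.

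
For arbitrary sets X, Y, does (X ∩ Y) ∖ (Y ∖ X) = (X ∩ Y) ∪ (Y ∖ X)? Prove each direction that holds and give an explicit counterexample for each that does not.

Only the forward inclusion holds.

Reverse inclusion. This inclusion fails. Take X = ∅, Y = {1}; then 1 ∈ (X ∩ Y) ∪ (Y ∖ X) but 1 ∉ (X ∩ Y) ∖ (Y ∖ X).

Forward inclusion. Let x ∈ (X ∩ Y) ∖ (Y ∖ X). Then x ∈ X ∩ Y, from which x ∈ (X ∩ Y) ∪ (Y ∖ X).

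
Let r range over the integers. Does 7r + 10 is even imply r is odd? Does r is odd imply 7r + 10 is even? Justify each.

(⇒) fails and (⇐) fails.

(⟹) This fails: r = 4 gives 7r + 10 = 38, which is even, but 4 is even, not odd.

(⟸) This also fails: r = 7 is odd, but 7r + 10 = 59 is odd, not even.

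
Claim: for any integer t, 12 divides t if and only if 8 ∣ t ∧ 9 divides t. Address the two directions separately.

(⇒) This fails: take t = 12. Certainly 12 ∣ 12, but 8 ∤ 12.

(⇐) Suppose 8 ∣ t and 9 ∣ t. Any common multiple of 8 and 9 is a multiple of their lcm; here gcd(8, 9) = 1, so lcm(8, 9) = 8·9 = 72, so 72 ∣ t. Since 12 ∣ 72, it follows that 12 ∣ t.

The forward direction fails; the converse holds.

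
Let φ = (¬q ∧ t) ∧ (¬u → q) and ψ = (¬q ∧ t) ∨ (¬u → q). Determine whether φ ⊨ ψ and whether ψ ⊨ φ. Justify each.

Not equivalent: only (⇒) holds.

(→) Assume the antecedent. If q is true, the antecedent cannot hold. If q is false, the antecedent forces (q = F, t = T, u = T), and (¬q ∧ t) ∨ (¬u → q) holds there. Either way (¬q ∧ t) ∨ (¬u → q) holds.

(←) This fails. Under q = T, t = F, u = F, the left side is false but the right side is true.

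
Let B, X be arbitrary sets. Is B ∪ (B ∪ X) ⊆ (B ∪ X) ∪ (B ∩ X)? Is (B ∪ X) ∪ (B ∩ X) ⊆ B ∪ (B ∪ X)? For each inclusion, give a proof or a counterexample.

Reverse inclusion. Let x ∈ (B ∪ X) ∪ (B ∩ X). Then either x ∈ B and x ∉ X; or x ∈ X and x ∉ B; or x ∈ B ∩ X. In each case x ∈ B ∪ (B ∪ X), so (B ∪ X) ∪ (B ∩ X) ⊆ B ∪ (B ∪ X).

Forward inclusion. Let x ∈ B ∪ (B ∪ X). Then either x ∈ B and x ∉ X; or x ∈ X and x ∉ B; or x ∈ B ∩ X. In each case x ∈ (B ∪ X) ∪ (B ∩ X), so B ∪ (B ∪ X) ⊆ (B ∪ X) ∪ (B ∩ X).

Both inclusions hold; the sets are equal.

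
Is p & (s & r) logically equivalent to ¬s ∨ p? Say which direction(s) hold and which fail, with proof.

(←) This fails. Under r = F, p = F, s = F, the left side is false but the right side is true.

(→) Assume the antecedent. If r is true, the antecedent forces (r = T, p = T, s = T), and ¬s ∨ p holds there. If r is false, the antecedent cannot hold. Either way ¬s ∨ p holds.

Only the forward implication holds.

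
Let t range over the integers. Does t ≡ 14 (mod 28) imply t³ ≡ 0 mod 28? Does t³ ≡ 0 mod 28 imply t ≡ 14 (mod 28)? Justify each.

(⇒) holds; (⇐) fails.

(⟸) This fails: take t = 0. Then 0³ = 0 ≡ 0 (mod 28), yet 0 ≡ 0 (mod 28), not 14.

(⟹) Suppose t ≡ 14 (mod 28). Write t = 28j + 14. Then (28j + 14)³ = 21952j³ + 32928j² + 16464j + 2744 = 28(784j³ + 1176j² + 588j + 98) + 0, so t³ ≡ 0 (mod 28).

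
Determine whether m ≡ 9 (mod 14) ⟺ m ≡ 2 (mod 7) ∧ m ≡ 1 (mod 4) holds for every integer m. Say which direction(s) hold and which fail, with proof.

Only the converse holds.

(⟹) This fails: m = 23 gives 23 ≡ 9 (mod 14) but 23 ≡ 3 (mod 4), so the conjunction on the right does not hold.

(⟸) Conversely, if m ≡ 2 (mod 7) and m ≡ 1 (mod 4), then by the Chinese remainder theorem m ≡ 9 (mod 28). Since 9 ≡ 9 (mod 14) and 14 ∣ 28, we get m ≡ 9 (mod 14).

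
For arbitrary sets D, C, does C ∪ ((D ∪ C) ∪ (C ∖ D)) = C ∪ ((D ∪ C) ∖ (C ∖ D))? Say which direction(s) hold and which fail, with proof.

Both inclusions hold; the sets are equal.

(⟸) Let x ∈ C ∪ ((D ∪ C) ∖ (C ∖ D)). Then either x ∈ D and x ∉ C; or x ∈ C and x ∉ D; or x ∈ D ∩ C. In each case x ∈ C ∪ ((D ∪ C) ∪ (C ∖ D)), so C ∪ ((D ∪ C) ∖ (C ∖ D)) ⊆ C ∪ ((D ∪ C) ∪ (C ∖ D)).

(⟹) Let x ∈ C ∪ ((D ∪ C) ∪ (C ∖ D)). Then either x ∈ D and x ∉ C; or x ∈ C and x ∉ D; or x ∈ D ∩ C. In each case x ∈ C ∪ ((D ∪ C) ∖ (C ∖ D)), so C ∪ ((D ∪ C) ∪ (C ∖ D)) ⊆ C ∪ ((D ∪ C) ∖ (C ∖ D)).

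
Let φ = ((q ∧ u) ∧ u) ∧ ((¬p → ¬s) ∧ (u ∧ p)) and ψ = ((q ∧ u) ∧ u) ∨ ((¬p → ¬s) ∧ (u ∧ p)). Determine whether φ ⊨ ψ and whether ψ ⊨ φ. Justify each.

(⇒) Assume the antecedent. If s is true, the antecedent forces (s = T, u = T, q = T, p = T), and the consequent holds there. If s is false, the antecedent forces (s = F, u = T, q = T, p = T), and the consequent holds there. Either way the consequent holds.

(⇐) This fails. Under s = F, u = T, q = T, p = F, the left side is false but the right side is true.

Not equivalent: only (⇒) holds.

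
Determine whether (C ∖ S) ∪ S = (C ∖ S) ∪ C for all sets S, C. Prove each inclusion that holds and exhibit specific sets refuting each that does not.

The sets are not equal: only the reverse inclusion holds.

(⟹) This inclusion fails. Take S = {1}, C = ∅; then 1 ∈ (C ∖ S) ∪ S but 1 ∉ (C ∖ S) ∪ C.

(⟸) Let x ∈ (C ∖ S) ∪ C. Then either x ∈ C and x ∉ S; or x ∈ S ∩ C. In each case x ∈ (C ∖ S) ∪ S, so (C ∖ S) ∪ C ⊆ (C ∖ S) ∪ S.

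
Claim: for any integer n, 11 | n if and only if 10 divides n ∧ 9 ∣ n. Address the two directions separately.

(⇒) This fails: take n = 11. Certainly 11 ∣ 11, but 10 ∤ 11.

(⇐) This fails: take n = 90. Both 10 ∣ 90 and 9 ∣ 90, yet 90 is not a multiple of 11 (since 90 = 8·11 + 2), so 11 ∤ 90.

(⇒) fails and (⇐) fails.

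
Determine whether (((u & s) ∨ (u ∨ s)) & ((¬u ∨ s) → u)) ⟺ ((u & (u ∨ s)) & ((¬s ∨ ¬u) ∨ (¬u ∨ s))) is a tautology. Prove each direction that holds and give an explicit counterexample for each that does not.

[⇐] Assume the antecedent. If u is true, the consequent reduces to true regardless of the other variables. If u is false, the antecedent cannot hold. Either way the consequent holds.

[⇒] Assume the antecedent. If u is true, the consequent reduces to true regardless of the other variables. If u is false, the antecedent cannot hold. Either way the consequent holds.

Both implications hold.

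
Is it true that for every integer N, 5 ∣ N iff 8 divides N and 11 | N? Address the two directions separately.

Neither implication holds.

[⇒] This fails: take N = 5. Certainly 5 ∣ 5, but 8 ∤ 5.

[⇐] This fails: take N = 88. Both 8 ∣ 88 and 11 ∣ 88, yet 88 is not a multiple of 5 (since 88 = 17·5 + 3), so 5 ∤ 88.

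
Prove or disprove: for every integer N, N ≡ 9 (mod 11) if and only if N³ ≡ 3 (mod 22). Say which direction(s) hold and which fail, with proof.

(⇒) This fails: take N = 20. Then 20 ≡ 9 (mod 11), but 20³ = 8000 ≡ 14 (mod 22), not 3.

(⇐) Conversely, the residues r modulo 22 with r³ ≡ 3 (mod 22) are exactly {9}, and each is ≡ 9 (mod 11).

Only the reverse direction holds.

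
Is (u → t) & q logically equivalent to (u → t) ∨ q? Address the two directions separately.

[⇒] Assume the antecedent. If q is true, (u → t) ∨ q reduces to true regardless of the other variables. If q is false, the antecedent cannot hold. Either way (u → t) ∨ q holds.

[⇐] This fails. Under q = F, u = F, t = F, the left side is false but the right side is true.

Not equivalent: only (⇒) holds.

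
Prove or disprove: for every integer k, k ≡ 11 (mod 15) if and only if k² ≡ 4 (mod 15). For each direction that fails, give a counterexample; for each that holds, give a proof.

Both directions fail.

(→) This fails: take k = 11. Then 11 ≡ 11 (mod 15), but 11² = 121 ≡ 1 (mod 15), not 4.

(←) This fails: take k = 2. Then 2² = 4 ≡ 4 (mod 15), yet 2 ≡ 2 (mod 15), not 11.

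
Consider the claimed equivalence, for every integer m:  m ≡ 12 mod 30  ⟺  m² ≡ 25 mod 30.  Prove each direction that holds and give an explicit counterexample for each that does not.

(⟹) This fails: take m = 12. Then 12 ≡ 12 (mod 30), but 12² = 144 ≡ 24 (mod 30), not 25.

(⟸) This fails: take m = 5. Then 5² = 25 ≡ 25 (mod 30), yet 5 ≡ 5 (mod 30), not 12.

Neither implication holds.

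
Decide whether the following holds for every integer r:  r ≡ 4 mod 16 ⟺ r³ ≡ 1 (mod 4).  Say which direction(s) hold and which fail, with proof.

Both directions fail.

(⇒) This fails: take r = 4. Then 4 ≡ 4 (mod 16), but 4³ = 64 ≡ 0 (mod 4), not 1.

(⇐) This fails: take r = 1. Then 1³ = 1 ≡ 1 (mod 4), yet 1 ≡ 1 (mod 16), not 4.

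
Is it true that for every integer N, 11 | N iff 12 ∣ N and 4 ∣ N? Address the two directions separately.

(⇒) fails and (⇐) fails.

(⇒) This fails: take N = 11. Certainly 11 ∣ 11, but 12 ∤ 11.

(⇐) This fails: take N = 12. Both 12 ∣ 12 and 4 ∣ 12, yet 12 is not a multiple of 11 (since 12 = 1·11 + 1), so 11 ∤ 12.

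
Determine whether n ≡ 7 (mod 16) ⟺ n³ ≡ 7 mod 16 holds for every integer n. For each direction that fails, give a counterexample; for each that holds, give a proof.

Both directions hold.

(→) Suppose n ≡ 7 (mod 16). Write n = 16j + 7. Then (16j + 7)³ = 4096j³ + 5376j² + 2352j + 343 = 16(256j³ + 336j² + 147j + 21) + 7, so n³ ≡ 7 (mod 16).

(←) Conversely, suppose n³ ≡ 7 (mod 16). The only residue r in {0, …, 15} with r³ ≡ 7 (mod 16) is r = 7, so n ≡ 7 (mod 16).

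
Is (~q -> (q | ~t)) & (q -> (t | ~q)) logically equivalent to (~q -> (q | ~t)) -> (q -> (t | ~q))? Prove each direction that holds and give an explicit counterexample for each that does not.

Not equivalent: only (⇒) holds.

(→) Assume the antecedent. If t is true, the consequent reduces to true regardless of the other variables. If t is false, the antecedent forces (t = F, q = F), and the consequent holds there. Either way the consequent holds.

(←) This fails. Under t = T, q = F, the left side is false but the right side is true.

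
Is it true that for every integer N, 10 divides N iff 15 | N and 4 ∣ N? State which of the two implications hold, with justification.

(→) This fails: take N = 10. Certainly 10 ∣ 10, but 15 ∤ 10.

(←) Suppose 15 ∣ N and 4 ∣ N. Any common multiple of 15 and 4 is a multiple of their lcm; here gcd(15, 4) = 1, so lcm(15, 4) = 15·4 = 60, so 60 ∣ N. Since 10 ∣ 60, it follows that 10 ∣ N.

The forward direction fails; the converse holds.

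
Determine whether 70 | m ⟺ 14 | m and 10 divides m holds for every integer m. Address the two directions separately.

Equivalent; both directions hold.

(→) If 70 ∣ m, write m = 70q. Since 70 = 5·14, m = 14·(5q), so 14 ∣ m; and since 70 = 7·10, m = 10·(7q), so 10 ∣ m.

(←) Suppose 14 ∣ m and 10 ∣ m. Any common multiple of 14 and 10 is a multiple of their lcm; here lcm(14, 10) = 14·10/gcd(14, 10) = 140/2 = 70, so 70 ∣ m.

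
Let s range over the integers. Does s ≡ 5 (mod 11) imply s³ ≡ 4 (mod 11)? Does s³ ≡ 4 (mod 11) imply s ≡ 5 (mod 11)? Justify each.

(→) Suppose s ≡ 5 (mod 11). Write s = 11j + 5. Then (11j + 5)³ = 1331j³ + 1815j² + 825j + 125 = 11(121j³ + 165j² + 75j + 11) + 4, so s³ ≡ 4 (mod 11).

(←) For the converse, argue contrapositively. If s ≢ 5 (mod 11), then s is congruent to one of 0, 1, 2, 3, 4, 6, 7, 8, 9, 10 modulo 11, and these give s³ ≡ 0, 1, 8, 5, 9, 7, 2, 6, 3, 10 respectively — never 4.

The biconditional holds.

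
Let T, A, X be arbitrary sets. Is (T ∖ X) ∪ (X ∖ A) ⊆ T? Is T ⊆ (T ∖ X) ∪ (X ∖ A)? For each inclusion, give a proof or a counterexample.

Neither inclusion holds.

(⟹) This inclusion fails. Take T = ∅, A = ∅, X = {1}; then 1 ∈ (T ∖ X) ∪ (X ∖ A) but 1 ∉ T.

(⟸) This inclusion fails. Take T = {1}, A = {1}, X = {1}; then 1 ∈ T but 1 ∉ (T ∖ X) ∪ (X ∖ A).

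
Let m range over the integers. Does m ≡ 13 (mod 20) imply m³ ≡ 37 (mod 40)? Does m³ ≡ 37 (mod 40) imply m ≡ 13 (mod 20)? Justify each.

Only the reverse direction holds.

[⇒] This fails: take m = 33. Then 33 ≡ 13 (mod 20), but 33³ = 35937 ≡ 17 (mod 40), not 37.

[⇐] Conversely, the residues r modulo 40 with r³ ≡ 37 (mod 40) are exactly {13}, and each is ≡ 13 (mod 20).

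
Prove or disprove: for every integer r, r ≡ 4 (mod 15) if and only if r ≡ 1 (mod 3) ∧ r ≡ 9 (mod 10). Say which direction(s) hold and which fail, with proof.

Only the reverse direction holds.

(⟹) This fails: r = 4 gives 4 ≡ 4 (mod 15) but 4 ≡ 4 (mod 10), so the conjunction on the right does not hold.

(⟸) Conversely, if r ≡ 1 (mod 3) and r ≡ 9 (mod 10), then by the Chinese remainder theorem r ≡ 19 (mod 30). Since 19 ≡ 4 (mod 15) and 15 ∣ 30, we get r ≡ 4 (mod 15).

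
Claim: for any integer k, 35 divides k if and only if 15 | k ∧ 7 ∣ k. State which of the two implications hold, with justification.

Only the converse holds.

Forward direction. This fails: take k = 35. Certainly 35 ∣ 35, but 15 ∤ 35.

Converse. Suppose 15 ∣ k and 7 ∣ k. Any common multiple of 15 and 7 is a multiple of their lcm; here gcd(15, 7) = 1, so lcm(15, 7) = 15·7 = 105, so 105 ∣ k. Since 35 ∣ 105, it follows that 35 ∣ k.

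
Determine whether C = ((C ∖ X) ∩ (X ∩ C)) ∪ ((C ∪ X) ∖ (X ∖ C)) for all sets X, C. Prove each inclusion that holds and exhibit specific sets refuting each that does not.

Both inclusions hold; the sets are equal.

(⊆) Let x ∈ C. Then either x ∈ C and x ∉ X; or x ∈ X ∩ C. In each case x ∈ ((C ∖ X) ∩ (X ∩ C)) ∪ ((C ∪ X) ∖ (X ∖ C)), so C ⊆ ((C ∖ X) ∩ (X ∩ C)) ∪ ((C ∪ X) ∖ (X ∖ C)).

(⊇) Let x ∈ ((C ∖ X) ∩ (X ∩ C)) ∪ ((C ∪ X) ∖ (X ∖ C)). Then either x ∈ C and x ∉ X; or x ∈ X ∩ C. In each case x ∈ C, so ((C ∖ X) ∩ (X ∩ C)) ∪ ((C ∪ X) ∖ (X ∖ C)) ⊆ C.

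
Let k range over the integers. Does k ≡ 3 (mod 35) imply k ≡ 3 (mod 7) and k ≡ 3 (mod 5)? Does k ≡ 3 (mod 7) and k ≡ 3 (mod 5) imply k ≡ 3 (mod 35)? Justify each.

Both directions hold; the statement is true.

[⇒] Suppose k ≡ 3 (mod 35); write k = 35j + 3. Since 7 ∣ 35, reducing mod 7 gives k ≡ 3 (mod 7); since 5 ∣ 35, reducing mod 5 gives k ≡ 3 (mod 5).

[⇐] Conversely, if k ≡ 3 (mod 7) and k ≡ 3 (mod 5), then by the Chinese remainder theorem k ≡ 3 (mod 35). This is exactly k ≡ 3 (mod 35).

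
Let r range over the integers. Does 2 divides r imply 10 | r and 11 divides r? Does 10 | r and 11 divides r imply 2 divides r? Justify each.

(⇐) Suppose 10 ∣ r and 11 ∣ r. Any common multiple of 10 and 11 is a multiple of their lcm; here gcd(10, 11) = 1, so lcm(10, 11) = 10·11 = 110, so 110 ∣ r. Since 2 ∣ 110, it follows that 2 ∣ r.

(⇒) This fails: take r = 2. Certainly 2 ∣ 2, but 10 ∤ 2.

Only the reverse direction holds.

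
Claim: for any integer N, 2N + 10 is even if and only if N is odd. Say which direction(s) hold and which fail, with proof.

(⇒) fails; (⇐) holds.

(⇒) This fails: take N = 4. Then 2N + 10 = 18, which is even, yet N = 4 is even, not odd.

(⇐) Suppose N is odd. Since 2 is even, 2N is even for every N, so 2N + 10 has the same parity as 10, which is even. Hence 2N + 10 is even.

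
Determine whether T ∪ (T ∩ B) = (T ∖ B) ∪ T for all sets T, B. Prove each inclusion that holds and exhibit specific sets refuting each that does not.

(⊆) Let x ∈ T ∪ (T ∩ B). Then either x ∈ T and x ∉ B; or x ∈ T ∩ B. In each case x ∈ (T ∖ B) ∪ T, so T ∪ (T ∩ B) ⊆ (T ∖ B) ∪ T.

(⊇) Let x ∈ (T ∖ B) ∪ T. Then either x ∈ T and x ∉ B; or x ∈ T ∩ B. In each case x ∈ T ∪ (T ∩ B), so (T ∖ B) ∪ T ⊆ T ∪ (T ∩ B).

The two sets are equal.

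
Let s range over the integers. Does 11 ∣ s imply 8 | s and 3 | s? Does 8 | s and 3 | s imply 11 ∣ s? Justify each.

(⇒) fails and (⇐) fails.

(→) This fails: take s = 11. Certainly 11 ∣ 11, but 8 ∤ 11.

(←) This fails: take s = 24. Both 8 ∣ 24 and 3 ∣ 24, yet 24 is not a multiple of 11 (since 24 = 2·11 + 2), so 11 ∤ 24.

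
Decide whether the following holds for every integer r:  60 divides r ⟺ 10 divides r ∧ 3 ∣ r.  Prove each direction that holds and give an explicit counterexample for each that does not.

The forward direction holds; the converse fails.

[⇒] If 60 ∣ r, write r = 60q. Since 60 = 6·10, r = 10·(6q), so 10 ∣ r; and since 60 = 20·3, r = 3·(20q), so 3 ∣ r.

[⇐] This fails: take r = 30. Both 10 ∣ 30 and 3 ∣ 30, yet 30 is not a multiple of 60 (since 30 = 0·60 + 30), so 60 ∤ 30.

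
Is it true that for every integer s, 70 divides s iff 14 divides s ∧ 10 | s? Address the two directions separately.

Both directions hold.

[⇐] Suppose 14 ∣ s and 10 ∣ s. Any common multiple of 14 and 10 is a multiple of their lcm; here lcm(14, 10) = 14·10/gcd(14, 10) = 140/2 = 70, so 70 ∣ s.

[⇒] If 70 ∣ s, write s = 70q. Since 70 = 5·14, s = 14·(5q), so 14 ∣ s; and since 70 = 7·10, s = 10·(7q), so 10 ∣ s.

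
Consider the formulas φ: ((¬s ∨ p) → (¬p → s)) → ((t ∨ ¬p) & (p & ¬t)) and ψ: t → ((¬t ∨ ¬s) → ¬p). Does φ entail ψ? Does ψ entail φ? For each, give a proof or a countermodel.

(⇒) Assume the antecedent. If t is true, the antecedent forces (t = T, p = F, s = F), and t → ((¬t ∨ ¬s) → ¬p) holds there. If t is false, t → ((¬t ∨ ¬s) → ¬p) reduces to true regardless of the other variables. Either way t → ((¬t ∨ ¬s) → ¬p) holds.

(⇐) This fails. Under t = F, p = T, s = F, the left side is false but the right side is true.

The forward direction holds; the converse fails.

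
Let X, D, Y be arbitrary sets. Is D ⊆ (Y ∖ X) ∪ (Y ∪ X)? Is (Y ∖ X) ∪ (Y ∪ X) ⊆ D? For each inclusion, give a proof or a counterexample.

(⟹) This inclusion fails. Take X = ∅, D = {1}, Y = ∅; then 1 ∈ D but 1 ∉ (Y ∖ X) ∪ (Y ∪ X).

(⟸) This inclusion fails. Take X = {1}, D = ∅, Y = ∅; then 1 ∈ (Y ∖ X) ∪ (Y ∪ X) but 1 ∉ D.

Neither inclusion holds.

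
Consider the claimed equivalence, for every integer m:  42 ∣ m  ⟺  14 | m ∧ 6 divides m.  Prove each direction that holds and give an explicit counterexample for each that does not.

Forward direction. If 42 ∣ m, write m = 42q. Since 42 = 3·14, m = 14·(3q), so 14 ∣ m; and since 42 = 7·6, m = 6·(7q), so 6 ∣ m.

Converse. Suppose 14 ∣ m and 6 ∣ m. Any common multiple of 14 and 6 is a multiple of their lcm; here lcm(14, 6) = 14·6/gcd(14, 6) = 84/2 = 42, so 42 ∣ m.

Both directions hold; the statement is true.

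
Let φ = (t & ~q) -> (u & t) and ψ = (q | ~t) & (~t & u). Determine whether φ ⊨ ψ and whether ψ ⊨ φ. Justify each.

The forward direction fails; the converse holds.

(⇒) This fails. Under t = F, u = F, q = F, the left side is true but the right side is false.

(⇐) Assume the antecedent. If t is true, the antecedent cannot hold. If t is false, (t & ~q) -> (u & t) reduces to true regardless of the other variables. Either way (t & ~q) -> (u & t) holds.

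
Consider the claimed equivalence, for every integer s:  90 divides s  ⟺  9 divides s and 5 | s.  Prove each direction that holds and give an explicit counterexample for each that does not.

(←) This fails: take s = 45. Both 9 ∣ 45 and 5 ∣ 45, yet 45 is not a multiple of 90 (since 45 = 0·90 + 45), so 90 ∤ 45.

(→) If 90 ∣ s, write s = 90q. Since 90 = 10·9, s = 9·(10q), so 9 ∣ s; and since 90 = 18·5, s = 5·(18q), so 5 ∣ s.

Only the forward direction holds.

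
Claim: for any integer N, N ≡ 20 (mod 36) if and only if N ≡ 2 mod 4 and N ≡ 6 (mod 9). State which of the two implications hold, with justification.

Forward direction. This fails: N = 20 gives 20 ≡ 20 (mod 36) but 20 ≡ 0 (mod 4), so the conjunction on the right does not hold.

Converse. This fails: N = 6 satisfies both congruences on the right (6 ≡ 2 mod 4 and 6 ≡ 6 mod 9) yet 6 ≡ 6 (mod 36), not 20.

Both directions fail.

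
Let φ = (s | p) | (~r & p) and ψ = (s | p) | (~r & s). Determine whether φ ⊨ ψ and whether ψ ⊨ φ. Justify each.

Both directions hold.

[⇒] Assume the antecedent. If p is true, (s | p) | (~r & s) reduces to true regardless of the other variables. If p is false, the antecedent forces (r = F, p = F, s = T) or (r = T, p = F, s = T), and (s | p) | (~r & s) holds there. Either way (s | p) | (~r & s) holds.

[⇐] Assume the antecedent. If p is true, (s | p) | (~r & p) reduces to true regardless of the other variables. If p is false, the antecedent forces (r = F, p = F, s = T) or (r = T, p = F, s = T), and (s | p) | (~r & p) holds there. Either way (s | p) | (~r & p) holds.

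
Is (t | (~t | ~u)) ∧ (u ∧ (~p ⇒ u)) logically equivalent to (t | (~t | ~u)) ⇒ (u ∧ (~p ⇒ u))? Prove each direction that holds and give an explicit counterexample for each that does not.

Equivalent; both directions hold.

(→) Assume the antecedent. If u is true, the consequent reduces to true regardless of the other variables. If u is false, the antecedent cannot hold. Either way the consequent holds.

(←) Assume the antecedent. If u is true, the consequent reduces to true regardless of the other variables. If u is false, the antecedent cannot hold. Either way the consequent holds.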